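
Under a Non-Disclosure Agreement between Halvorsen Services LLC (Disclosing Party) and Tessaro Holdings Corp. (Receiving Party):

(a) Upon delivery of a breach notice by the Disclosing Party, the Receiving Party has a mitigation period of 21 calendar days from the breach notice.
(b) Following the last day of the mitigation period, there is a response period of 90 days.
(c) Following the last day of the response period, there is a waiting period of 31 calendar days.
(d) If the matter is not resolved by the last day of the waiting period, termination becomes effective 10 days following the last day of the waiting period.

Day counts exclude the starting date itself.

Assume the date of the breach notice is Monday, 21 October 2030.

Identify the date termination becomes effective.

The last day of the mitigation period: 21 calendar days after 21 October 2030 is 11 November 2030.
The last day of the response period: 90 calendar days after 11 November 2030 is 9 February 2031.
The last day of the waiting period: 9 February 2031 + 31 days = 12 March 2031.
The date termination becomes effective: 12 March 2031 + 10 days = 22 March 2031.

22 March 2031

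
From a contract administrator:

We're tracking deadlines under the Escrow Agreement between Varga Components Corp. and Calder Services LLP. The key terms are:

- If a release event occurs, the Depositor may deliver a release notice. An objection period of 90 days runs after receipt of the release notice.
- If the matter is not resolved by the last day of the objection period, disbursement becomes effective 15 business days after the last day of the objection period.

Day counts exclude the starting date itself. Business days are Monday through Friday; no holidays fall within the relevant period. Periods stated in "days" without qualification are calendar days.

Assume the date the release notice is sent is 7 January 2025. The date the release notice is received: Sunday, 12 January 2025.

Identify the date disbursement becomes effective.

The last day of the objection period: 90 calendar days after 12 January 2025 is 12 April 2025.
The date disbursement becomes effective: counting 15 business days from Saturday, 12 April 2025 (Apr 14, Apr 15, Apr 16, Apr 17, …, Apr 30, May 1, May 2, skipping weekends) reaches Friday, 2 May 2025.

2 May 2025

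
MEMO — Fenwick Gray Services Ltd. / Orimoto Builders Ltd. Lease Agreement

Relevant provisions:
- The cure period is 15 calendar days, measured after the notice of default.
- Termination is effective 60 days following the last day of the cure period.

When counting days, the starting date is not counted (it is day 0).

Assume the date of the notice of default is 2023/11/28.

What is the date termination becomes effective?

The last day of the cure period: 2023/11/28 + 15 days = 2023/12/13.
Adding 60 calendar days to 2023/12/13 gives 2024/02/11, which is the date termination becomes effective.

2024/02/11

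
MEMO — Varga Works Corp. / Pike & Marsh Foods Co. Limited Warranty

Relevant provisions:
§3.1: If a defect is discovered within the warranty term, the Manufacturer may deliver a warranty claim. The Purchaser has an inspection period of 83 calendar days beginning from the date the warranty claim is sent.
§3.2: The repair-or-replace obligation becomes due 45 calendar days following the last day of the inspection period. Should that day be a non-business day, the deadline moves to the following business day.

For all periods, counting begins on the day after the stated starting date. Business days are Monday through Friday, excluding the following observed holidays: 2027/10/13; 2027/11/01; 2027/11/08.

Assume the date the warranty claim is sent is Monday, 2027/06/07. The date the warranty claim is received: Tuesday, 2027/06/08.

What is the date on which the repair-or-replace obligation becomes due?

Adding 83 calendar days to 2027/06/07 gives 2027/08/29, which is the last day of the inspection period.
The date on which the repair-or-replace obligation becomes due: 2027/08/29 + 45 days = 2027/10/13. That falls on Wednesday, a listed holiday, so it rolls to the next business day, Thursday, 2027/10/14.

2027/10/14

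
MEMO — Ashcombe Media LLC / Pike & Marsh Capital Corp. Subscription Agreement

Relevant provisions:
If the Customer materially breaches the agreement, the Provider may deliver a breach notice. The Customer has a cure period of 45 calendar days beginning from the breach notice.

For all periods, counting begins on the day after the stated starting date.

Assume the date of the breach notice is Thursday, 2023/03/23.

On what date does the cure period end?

2023/05/07

The last day of the cure period: 45 calendar days after 2023/03/23 is 2023/05/07.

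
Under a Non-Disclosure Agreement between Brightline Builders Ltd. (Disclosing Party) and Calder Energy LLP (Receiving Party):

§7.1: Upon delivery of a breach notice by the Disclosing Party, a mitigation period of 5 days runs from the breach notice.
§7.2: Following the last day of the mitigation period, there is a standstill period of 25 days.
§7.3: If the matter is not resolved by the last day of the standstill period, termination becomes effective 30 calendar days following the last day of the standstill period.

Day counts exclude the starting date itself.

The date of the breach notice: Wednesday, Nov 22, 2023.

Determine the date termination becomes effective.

Jan 21, 2024

The last day of the mitigation period: 5 calendar days after Nov 22, 2023 is Nov 27, 2023.
Adding 25 calendar days to Nov 27, 2023 gives Dec 22, 2023, which is the last day of the standstill period.
The date termination becomes effective: Dec 22, 2023 + 30 days = Jan 21, 2024.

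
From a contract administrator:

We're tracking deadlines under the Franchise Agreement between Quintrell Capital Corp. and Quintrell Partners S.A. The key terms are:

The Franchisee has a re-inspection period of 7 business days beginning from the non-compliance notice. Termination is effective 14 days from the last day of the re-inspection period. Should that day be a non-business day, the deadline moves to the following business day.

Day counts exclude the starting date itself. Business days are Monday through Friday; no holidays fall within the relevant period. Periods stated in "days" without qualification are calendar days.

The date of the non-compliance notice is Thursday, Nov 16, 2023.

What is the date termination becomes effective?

Dec 11, 2023

From Thursday, Nov 16, 2023, 7 business days (Nov 17, Nov 20, Nov 21, Nov 22, Nov 23, Nov 24, Nov 27, skipping weekends) brings us to Monday, Nov 27, 2023, which is the last day of the re-inspection period.
Adding 14 calendar days to Nov 27, 2023 gives Dec 11, 2023, which is the date termination becomes effective. Dec 11, 2023 is a Monday, so no roll-forward applies.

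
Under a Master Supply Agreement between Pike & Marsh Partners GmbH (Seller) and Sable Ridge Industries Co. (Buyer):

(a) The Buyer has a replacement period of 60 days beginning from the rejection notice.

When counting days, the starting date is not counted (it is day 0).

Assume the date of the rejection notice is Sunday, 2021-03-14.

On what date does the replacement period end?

2021-05-13

The last day of the replacement period: 60 calendar days after 2021-03-14 is 2021-05-13.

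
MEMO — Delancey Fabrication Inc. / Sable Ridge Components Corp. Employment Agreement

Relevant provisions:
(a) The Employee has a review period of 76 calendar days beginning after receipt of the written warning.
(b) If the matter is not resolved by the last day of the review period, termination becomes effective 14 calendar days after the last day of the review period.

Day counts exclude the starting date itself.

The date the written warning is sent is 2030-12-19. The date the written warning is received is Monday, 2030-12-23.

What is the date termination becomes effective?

2031-03-23

The last day of the review period: 76 calendar days after 2030-12-23 is 2031-03-09.
The date termination becomes effective: 14 calendar days after 2031-03-09 is 2031-03-23.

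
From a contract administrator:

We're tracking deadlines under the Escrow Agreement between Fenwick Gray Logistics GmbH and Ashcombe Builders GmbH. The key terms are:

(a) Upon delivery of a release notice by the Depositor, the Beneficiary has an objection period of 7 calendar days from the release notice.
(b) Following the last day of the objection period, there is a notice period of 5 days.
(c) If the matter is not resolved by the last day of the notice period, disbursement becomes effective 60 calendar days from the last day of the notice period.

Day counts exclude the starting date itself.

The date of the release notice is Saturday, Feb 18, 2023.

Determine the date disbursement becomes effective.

May 1, 2023

The last day of the objection period: 7 calendar days after Feb 18, 2023 is Feb 25, 2023.
The last day of the notice period: Feb 25, 2023 + 5 days = Mar 2, 2023.
The date disbursement becomes effective: 60 calendar days after Mar 2, 2023 is May 1, 2023.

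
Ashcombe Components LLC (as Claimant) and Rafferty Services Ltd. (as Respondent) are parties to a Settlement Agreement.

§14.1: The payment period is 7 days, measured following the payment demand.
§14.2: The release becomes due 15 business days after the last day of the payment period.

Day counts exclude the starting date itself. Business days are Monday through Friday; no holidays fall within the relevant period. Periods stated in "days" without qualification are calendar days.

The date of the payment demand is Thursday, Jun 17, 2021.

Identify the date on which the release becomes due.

Jul 15, 2021

The last day of the payment period: 7 calendar days after Jun 17, 2021 is Jun 24, 2021.
The date on which the release becomes due: 15 business days after Thursday, Jun 24, 2021, skipping weekends — Jun 25, Jun 28, Jun 29, Jun 30, …, Jul 13, Jul 14, Jul 15 — lands on Thursday, Jul 15, 2021.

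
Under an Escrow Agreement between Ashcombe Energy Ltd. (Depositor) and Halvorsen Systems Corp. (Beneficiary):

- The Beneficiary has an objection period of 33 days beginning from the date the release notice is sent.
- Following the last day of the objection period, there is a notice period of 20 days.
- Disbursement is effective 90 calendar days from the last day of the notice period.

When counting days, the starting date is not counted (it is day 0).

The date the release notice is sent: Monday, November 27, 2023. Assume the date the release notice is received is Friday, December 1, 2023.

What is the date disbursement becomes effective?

Adding 33 calendar days to November 27, 2023 gives December 30, 2023, which is the last day of the objection period.
The last day of the notice period: 20 calendar days after December 30, 2023 is January 19, 2024.
The date disbursement becomes effective: 90 calendar days after January 19, 2024 is April 18, 2024.

April 18, 2024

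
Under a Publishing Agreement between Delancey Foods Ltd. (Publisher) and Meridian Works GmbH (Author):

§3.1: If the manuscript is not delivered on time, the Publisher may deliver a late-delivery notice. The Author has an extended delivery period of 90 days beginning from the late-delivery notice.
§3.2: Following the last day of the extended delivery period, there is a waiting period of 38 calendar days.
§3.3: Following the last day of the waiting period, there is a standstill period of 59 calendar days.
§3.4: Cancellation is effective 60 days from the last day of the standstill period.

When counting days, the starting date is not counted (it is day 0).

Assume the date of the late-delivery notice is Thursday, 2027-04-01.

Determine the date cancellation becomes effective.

2027-12-04

The last day of the extended delivery period: 90 calendar days after 2027-04-01 is 2027-06-30.
Adding 38 calendar days to 2027-06-30 gives 2027-08-07, which is the last day of the waiting period.
The last day of the standstill period: 59 calendar days after 2027-08-07 is 2027-10-05.
The date cancellation becomes effective: 2027-10-05 + 60 days = 2027-12-04.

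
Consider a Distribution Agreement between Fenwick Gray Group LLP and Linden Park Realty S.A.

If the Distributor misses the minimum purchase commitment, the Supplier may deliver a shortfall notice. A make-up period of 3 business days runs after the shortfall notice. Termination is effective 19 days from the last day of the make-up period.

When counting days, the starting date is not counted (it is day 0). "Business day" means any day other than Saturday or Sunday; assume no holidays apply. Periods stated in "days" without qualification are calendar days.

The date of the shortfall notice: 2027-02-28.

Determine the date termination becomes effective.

The last day of the make-up period: counting 3 business days from Sunday, 2027-02-28 (Mar 1, Mar 2, Mar 3, skipping weekends) reaches Wednesday, 2027-03-03.
Adding 19 calendar days to 2027-03-03 gives 2027-03-22, which is the date termination becomes effective.

2027-03-22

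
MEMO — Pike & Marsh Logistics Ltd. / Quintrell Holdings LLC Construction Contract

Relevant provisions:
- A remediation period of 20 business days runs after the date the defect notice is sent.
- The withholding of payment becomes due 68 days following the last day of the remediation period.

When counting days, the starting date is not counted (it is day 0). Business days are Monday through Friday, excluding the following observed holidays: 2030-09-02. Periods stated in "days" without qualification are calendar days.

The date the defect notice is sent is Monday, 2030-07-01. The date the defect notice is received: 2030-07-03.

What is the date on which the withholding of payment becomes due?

2030-10-05

The last day of the remediation period: counting 20 business days from Monday, 2030-07-01 (Jul 2, Jul 3, Jul 4, Jul 5, …, Jul 25, Jul 26, Jul 29, skipping weekends) reaches Monday, 2030-07-29.
Adding 68 calendar days to 2030-07-29 gives 2030-10-05, which is the date on which the withholding of payment becomes due.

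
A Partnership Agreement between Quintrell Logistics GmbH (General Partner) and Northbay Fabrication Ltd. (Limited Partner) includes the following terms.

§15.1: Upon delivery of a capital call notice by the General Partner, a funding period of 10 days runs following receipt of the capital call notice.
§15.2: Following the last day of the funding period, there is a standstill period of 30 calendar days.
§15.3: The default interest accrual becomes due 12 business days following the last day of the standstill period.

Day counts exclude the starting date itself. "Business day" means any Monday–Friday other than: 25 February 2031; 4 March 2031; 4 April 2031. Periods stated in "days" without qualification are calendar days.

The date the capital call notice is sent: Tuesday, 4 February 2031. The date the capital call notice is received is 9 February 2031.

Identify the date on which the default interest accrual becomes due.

9 April 2031

Adding 10 calendar days to 9 February 2031 gives 19 February 2031, which is the last day of the funding period.
The last day of the standstill period: 30 calendar days after 19 February 2031 is 21 March 2031.
The date on which the default interest accrual becomes due: 12 business days after Friday, 21 March 2031, skipping weekends and the listed holiday on Apr 4 — Mar 24, Mar 25, Mar 26, Mar 27, …, Apr 7, Apr 8, Apr 9 — lands on Wednesday, 9 April 2031.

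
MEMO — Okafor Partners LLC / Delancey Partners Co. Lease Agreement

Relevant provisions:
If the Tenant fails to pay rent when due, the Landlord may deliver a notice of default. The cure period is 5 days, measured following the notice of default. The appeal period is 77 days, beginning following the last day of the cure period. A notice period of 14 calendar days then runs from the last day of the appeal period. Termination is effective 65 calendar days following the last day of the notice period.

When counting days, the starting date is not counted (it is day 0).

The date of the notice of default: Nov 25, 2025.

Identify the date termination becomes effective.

The last day of the cure period: Nov 25, 2025 + 5 days = Nov 30, 2025.
The last day of the appeal period: 77 calendar days after Nov 30, 2025 is Feb 15, 2026.
The last day of the notice period: 14 calendar days after Feb 15, 2026 is Mar 1, 2026.
The date termination becomes effective: Mar 1, 2026 + 65 days = May 5, 2026.

May 5, 2026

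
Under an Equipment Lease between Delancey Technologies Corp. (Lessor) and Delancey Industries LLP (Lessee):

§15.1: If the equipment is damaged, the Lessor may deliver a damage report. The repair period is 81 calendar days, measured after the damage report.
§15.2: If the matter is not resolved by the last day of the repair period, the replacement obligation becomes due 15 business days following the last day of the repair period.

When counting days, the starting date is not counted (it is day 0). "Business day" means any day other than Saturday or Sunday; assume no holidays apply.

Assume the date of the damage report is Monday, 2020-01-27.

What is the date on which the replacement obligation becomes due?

Adding 81 calendar days to 2020-01-27 gives 2020-04-17, which is the last day of the repair period.
The date on which the replacement obligation becomes due: 15 business days after Friday, 2020-04-17, skipping weekends — Apr 20, Apr 21, Apr 22, Apr 23, …, May 6, May 7, May 8 — lands on Friday, 2020-05-08.

2020-05-08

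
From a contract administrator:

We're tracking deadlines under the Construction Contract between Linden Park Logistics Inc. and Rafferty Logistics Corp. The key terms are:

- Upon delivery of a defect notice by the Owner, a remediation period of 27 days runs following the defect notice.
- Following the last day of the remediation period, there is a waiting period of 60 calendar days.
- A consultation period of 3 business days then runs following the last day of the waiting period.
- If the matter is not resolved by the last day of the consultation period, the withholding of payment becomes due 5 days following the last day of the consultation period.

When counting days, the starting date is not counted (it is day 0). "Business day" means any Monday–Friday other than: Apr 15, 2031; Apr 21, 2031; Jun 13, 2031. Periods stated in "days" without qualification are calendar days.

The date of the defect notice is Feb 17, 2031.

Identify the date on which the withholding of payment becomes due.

May 25, 2031

The last day of the remediation period: Feb 17, 2031 + 27 days = Mar 16, 2031.
The last day of the waiting period: Mar 16, 2031 + 60 days = May 15, 2031.
From Thursday, May 15, 2031, 3 business days (May 16, May 19, May 20, skipping weekends) brings us to Tuesday, May 20, 2031, which is the last day of the consultation period.
The date on which the withholding of payment becomes due: May 20, 2031 + 5 days = May 25, 2031.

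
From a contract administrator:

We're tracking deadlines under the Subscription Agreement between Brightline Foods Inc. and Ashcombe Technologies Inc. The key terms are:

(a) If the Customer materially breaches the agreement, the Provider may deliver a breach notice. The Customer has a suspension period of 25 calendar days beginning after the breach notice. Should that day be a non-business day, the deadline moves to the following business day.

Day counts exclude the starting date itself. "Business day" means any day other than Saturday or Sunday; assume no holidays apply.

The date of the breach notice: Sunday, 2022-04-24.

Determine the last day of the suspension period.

2022-05-19

The last day of the suspension period: 25 calendar days after 2022-04-24 is 2022-05-19. 2022-05-19 is a Thursday, so no roll-forward applies.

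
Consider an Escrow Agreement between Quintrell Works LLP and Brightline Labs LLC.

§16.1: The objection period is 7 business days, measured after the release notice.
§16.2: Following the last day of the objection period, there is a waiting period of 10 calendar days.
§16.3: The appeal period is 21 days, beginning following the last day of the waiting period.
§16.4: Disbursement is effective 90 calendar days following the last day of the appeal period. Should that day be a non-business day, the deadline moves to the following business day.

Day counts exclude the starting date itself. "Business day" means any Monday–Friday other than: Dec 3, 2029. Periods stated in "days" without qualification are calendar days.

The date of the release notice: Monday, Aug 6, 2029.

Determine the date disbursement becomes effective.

The last day of the objection period: counting 7 business days from Monday, Aug 6, 2029 (Aug 7, Aug 8, Aug 9, Aug 10, Aug 13, Aug 14, Aug 15, skipping weekends) reaches Wednesday, Aug 15, 2029.
The last day of the waiting period: 10 calendar days after Aug 15, 2029 is Aug 25, 2029.
The last day of the appeal period: Aug 25, 2029 + 21 days = Sep 15, 2029.
Adding 90 calendar days to Sep 15, 2029 gives Dec 14, 2029, which is the date disbursement becomes effective. Dec 14, 2029 is a Friday and is not a listed holiday, so no roll-forward applies.

Dec 14, 2029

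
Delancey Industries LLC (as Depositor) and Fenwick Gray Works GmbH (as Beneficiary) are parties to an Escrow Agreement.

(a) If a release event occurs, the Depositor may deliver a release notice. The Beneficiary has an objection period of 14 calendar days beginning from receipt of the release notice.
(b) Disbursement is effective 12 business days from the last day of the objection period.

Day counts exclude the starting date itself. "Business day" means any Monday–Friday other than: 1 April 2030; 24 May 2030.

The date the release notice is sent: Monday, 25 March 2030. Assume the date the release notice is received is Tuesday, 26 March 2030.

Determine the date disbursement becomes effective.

The last day of the objection period: 14 calendar days after 26 March 2030 is 9 April 2030.
From Tuesday, 9 April 2030, 12 business days (Apr 10, Apr 11, Apr 12, Apr 15, …, Apr 23, Apr 24, Apr 25, skipping weekends) brings us to Thursday, 25 April 2030, which is the date disbursement becomes effective.

25 April 2030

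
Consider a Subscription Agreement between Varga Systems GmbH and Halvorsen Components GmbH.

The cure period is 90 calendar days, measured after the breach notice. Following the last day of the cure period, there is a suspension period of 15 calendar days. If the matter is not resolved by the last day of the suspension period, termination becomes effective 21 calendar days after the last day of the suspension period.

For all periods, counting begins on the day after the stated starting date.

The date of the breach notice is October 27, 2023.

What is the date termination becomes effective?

The last day of the cure period: October 27, 2023 + 90 days = January 25, 2024.
The last day of the suspension period: 15 calendar days after January 25, 2024 is February 9, 2024.
The date termination becomes effective: 21 calendar days after February 9, 2024 is March 1, 2024.

March 1, 2024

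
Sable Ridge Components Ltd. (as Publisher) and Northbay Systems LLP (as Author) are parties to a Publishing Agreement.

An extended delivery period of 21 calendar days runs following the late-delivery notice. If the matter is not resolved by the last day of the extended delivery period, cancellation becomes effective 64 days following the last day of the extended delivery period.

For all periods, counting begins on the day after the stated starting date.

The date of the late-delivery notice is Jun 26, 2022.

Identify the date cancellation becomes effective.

Sep 19, 2022

The last day of the extended delivery period: 21 calendar days after Jun 26, 2022 is Jul 17, 2022.
The date cancellation becomes effective: 64 calendar days after Jul 17, 2022 is Sep 19, 2022.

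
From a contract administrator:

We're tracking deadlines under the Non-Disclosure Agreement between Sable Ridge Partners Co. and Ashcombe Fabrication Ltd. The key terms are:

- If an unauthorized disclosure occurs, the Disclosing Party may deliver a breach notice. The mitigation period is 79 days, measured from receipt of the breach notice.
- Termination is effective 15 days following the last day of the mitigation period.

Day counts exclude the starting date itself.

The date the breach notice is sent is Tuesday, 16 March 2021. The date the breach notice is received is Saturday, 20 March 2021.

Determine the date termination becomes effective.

Adding 79 calendar days to 20 March 2021 gives 7 June 2021, which is the last day of the mitigation period.
The date termination becomes effective: 7 June 2021 + 15 days = 22 June 2021.

22 June 2021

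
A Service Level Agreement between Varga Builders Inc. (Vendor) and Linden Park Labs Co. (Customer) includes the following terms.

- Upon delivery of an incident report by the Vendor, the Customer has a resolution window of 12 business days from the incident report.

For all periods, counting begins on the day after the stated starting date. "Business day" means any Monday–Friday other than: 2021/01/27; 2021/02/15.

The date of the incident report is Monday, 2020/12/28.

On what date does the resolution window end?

The last day of the resolution window: counting 12 business days from Monday, 2020/12/28 (Dec 29, Dec 30, Dec 31, Jan 1, …, Jan 11, Jan 12, Jan 13, skipping weekends) reaches Wednesday, 2021/01/13.

2021/01/13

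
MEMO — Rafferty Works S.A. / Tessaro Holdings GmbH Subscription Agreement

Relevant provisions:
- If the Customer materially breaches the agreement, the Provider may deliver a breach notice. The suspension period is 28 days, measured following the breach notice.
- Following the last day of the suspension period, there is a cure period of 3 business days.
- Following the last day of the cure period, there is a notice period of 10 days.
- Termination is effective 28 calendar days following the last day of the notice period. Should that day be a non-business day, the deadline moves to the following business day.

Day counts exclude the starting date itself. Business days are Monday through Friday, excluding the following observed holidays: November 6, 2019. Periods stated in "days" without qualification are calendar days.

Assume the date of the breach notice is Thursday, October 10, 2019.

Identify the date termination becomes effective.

The last day of the suspension period: 28 calendar days after October 10, 2019 is November 7, 2019.
The last day of the cure period: 3 business days after Thursday, November 7, 2019, skipping weekends — Nov 8, Nov 11, Nov 12 — lands on Tuesday, November 12, 2019.
The last day of the notice period: 10 calendar days after November 12, 2019 is November 22, 2019.
The date termination becomes effective: 28 calendar days after November 22, 2019 is December 20, 2019. December 20, 2019 is a Friday and is not a listed holiday, so no roll-forward applies.

December 20, 2019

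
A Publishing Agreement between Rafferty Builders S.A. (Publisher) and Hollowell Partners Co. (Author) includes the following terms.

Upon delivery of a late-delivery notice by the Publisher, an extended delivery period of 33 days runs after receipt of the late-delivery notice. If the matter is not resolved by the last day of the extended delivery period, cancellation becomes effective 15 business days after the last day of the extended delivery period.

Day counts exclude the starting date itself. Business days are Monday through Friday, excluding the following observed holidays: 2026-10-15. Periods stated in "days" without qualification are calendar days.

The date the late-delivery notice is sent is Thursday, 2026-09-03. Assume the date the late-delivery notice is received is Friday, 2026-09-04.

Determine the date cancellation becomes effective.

Adding 33 calendar days to 2026-09-04 gives 2026-10-07, which is the last day of the extended delivery period.
The date cancellation becomes effective: 15 business days after Wednesday, 2026-10-07, skipping weekends and the listed holiday on Oct 15 — Oct 8, Oct 9, Oct 12, Oct 13, …, Oct 27, Oct 28, Oct 29 — lands on Thursday, 2026-10-29.

2026-10-29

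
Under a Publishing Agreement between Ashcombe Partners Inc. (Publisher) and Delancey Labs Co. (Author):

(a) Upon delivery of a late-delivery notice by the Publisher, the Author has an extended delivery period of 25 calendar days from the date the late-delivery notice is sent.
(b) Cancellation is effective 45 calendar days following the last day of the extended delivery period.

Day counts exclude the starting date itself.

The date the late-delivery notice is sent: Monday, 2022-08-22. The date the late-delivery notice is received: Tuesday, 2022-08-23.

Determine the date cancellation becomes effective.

Adding 25 calendar days to 2022-08-22 gives 2022-09-16, which is the last day of the extended delivery period.
The date cancellation becomes effective: 2022-09-16 + 45 days = 2022-10-31.

2022-10-31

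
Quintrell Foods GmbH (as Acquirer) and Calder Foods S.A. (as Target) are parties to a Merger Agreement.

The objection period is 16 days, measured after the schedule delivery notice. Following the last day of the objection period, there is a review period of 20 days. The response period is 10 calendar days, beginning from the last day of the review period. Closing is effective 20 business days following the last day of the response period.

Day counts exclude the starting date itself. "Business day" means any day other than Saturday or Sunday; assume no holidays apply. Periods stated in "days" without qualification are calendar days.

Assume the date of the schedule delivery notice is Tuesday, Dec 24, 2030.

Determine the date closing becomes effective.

Mar 7, 2031

Adding 16 calendar days to Dec 24, 2030 gives Jan 9, 2031, which is the last day of the objection period.
The last day of the review period: Jan 9, 2031 + 20 days = Jan 29, 2031.
The last day of the response period: Jan 29, 2031 + 10 days = Feb 8, 2031.
The date closing becomes effective: counting 20 business days from Saturday, Feb 8, 2031 (Feb 10, Feb 11, Feb 12, Feb 13, …, Mar 5, Mar 6, Mar 7, skipping weekends) reaches Friday, Mar 7, 2031.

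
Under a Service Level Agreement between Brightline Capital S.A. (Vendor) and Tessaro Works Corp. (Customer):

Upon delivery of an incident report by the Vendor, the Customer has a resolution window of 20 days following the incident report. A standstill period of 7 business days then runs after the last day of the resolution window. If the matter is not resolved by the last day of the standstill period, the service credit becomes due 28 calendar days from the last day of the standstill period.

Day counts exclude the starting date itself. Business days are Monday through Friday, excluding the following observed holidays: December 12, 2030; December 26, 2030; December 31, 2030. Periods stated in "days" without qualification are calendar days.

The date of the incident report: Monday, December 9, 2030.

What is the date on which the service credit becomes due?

The last day of the resolution window: December 9, 2030 + 20 days = December 29, 2030.
The last day of the standstill period: counting 7 business days from Sunday, December 29, 2030 (Dec 30, Jan 1, Jan 2, Jan 3, Jan 6, Jan 7, Jan 8, skipping weekends and the listed holiday on Dec 31) reaches Wednesday, January 8, 2031.
Adding 28 calendar days to January 8, 2031 gives February 5, 2031, which is the date on which the service credit becomes due.

February 5, 2031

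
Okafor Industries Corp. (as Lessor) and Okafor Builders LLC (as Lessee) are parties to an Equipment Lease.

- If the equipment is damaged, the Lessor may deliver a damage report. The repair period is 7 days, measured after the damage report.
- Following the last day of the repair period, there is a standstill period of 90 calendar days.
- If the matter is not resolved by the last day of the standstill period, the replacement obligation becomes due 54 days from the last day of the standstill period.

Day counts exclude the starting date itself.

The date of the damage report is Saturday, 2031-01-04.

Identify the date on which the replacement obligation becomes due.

The last day of the repair period: 7 calendar days after 2031-01-04 is 2031-01-11.
Adding 90 calendar days to 2031-01-11 gives 2031-04-11, which is the last day of the standstill period.
Adding 54 calendar days to 2031-04-11 gives 2031-06-04, which is the date on which the replacement obligation becomes due.

2031-06-04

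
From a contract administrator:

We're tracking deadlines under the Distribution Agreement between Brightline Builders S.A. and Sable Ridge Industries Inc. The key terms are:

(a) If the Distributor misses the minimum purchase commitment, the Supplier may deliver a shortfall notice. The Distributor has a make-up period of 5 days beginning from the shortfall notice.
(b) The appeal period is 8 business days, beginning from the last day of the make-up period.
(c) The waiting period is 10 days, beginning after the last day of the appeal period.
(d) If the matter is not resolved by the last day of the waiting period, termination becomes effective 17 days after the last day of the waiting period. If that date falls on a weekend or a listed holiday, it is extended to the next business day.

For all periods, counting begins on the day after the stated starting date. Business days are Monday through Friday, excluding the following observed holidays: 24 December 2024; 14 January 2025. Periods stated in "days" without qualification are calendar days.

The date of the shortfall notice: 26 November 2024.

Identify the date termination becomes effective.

Adding 5 calendar days to 26 November 2024 gives 1 December 2024, which is the last day of the make-up period.
From Sunday, 1 December 2024, 8 business days (Dec 2, Dec 3, Dec 4, Dec 5, Dec 6, Dec 9, Dec 10, Dec 11, skipping weekends) brings us to Wednesday, 11 December 2024, which is the last day of the appeal period.
Adding 10 calendar days to 11 December 2024 gives 21 December 2024, which is the last day of the waiting period.
Adding 17 calendar days to 21 December 2024 gives 7 January 2025, which is the date termination becomes effective. 7 January 2025 is a Tuesday and is not a listed holiday, so no roll-forward applies.

7 January 2025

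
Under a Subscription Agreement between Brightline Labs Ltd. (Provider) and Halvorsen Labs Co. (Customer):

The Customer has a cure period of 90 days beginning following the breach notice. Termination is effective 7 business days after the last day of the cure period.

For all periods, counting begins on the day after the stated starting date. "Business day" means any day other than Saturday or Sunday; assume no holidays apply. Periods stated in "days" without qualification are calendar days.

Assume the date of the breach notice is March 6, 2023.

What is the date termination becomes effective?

June 13, 2023

The last day of the cure period: March 6, 2023 + 90 days = June 4, 2023.
From Sunday, June 4, 2023, 7 business days (Jun 5, Jun 6, Jun 7, Jun 8, Jun 9, Jun 12, Jun 13, skipping weekends) brings us to Tuesday, June 13, 2023, which is the date termination becomes effective.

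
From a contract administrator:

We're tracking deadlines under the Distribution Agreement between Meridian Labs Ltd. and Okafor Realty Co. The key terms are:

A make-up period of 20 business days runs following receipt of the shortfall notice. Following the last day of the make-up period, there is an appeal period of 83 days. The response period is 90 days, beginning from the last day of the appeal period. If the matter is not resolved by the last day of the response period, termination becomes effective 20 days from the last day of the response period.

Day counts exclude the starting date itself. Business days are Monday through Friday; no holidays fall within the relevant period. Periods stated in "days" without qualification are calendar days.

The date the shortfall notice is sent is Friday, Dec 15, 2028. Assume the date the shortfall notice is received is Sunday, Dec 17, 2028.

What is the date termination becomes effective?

The last day of the make-up period: counting 20 business days from Sunday, Dec 17, 2028 (Dec 18, Dec 19, Dec 20, Dec 21, …, Jan 10, Jan 11, Jan 12, skipping weekends) reaches Friday, Jan 12, 2029.
The last day of the appeal period: Jan 12, 2029 + 83 days = Apr 5, 2029.
Adding 90 calendar days to Apr 5, 2029 gives Jul 4, 2029, which is the last day of the response period.
Adding 20 calendar days to Jul 4, 2029 gives Jul 24, 2029, which is the date termination becomes effective.

Jul 24, 2029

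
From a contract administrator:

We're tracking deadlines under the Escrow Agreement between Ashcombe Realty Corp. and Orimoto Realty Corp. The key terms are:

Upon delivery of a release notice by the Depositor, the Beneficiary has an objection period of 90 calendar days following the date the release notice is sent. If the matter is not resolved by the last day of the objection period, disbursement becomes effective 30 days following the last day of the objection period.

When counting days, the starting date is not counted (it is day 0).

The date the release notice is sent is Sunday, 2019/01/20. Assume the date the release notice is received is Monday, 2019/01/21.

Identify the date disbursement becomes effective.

The last day of the objection period: 2019/01/20 + 90 days = 2019/04/20.
The date disbursement becomes effective: 30 calendar days after 2019/04/20 is 2019/05/20.

2019/05/20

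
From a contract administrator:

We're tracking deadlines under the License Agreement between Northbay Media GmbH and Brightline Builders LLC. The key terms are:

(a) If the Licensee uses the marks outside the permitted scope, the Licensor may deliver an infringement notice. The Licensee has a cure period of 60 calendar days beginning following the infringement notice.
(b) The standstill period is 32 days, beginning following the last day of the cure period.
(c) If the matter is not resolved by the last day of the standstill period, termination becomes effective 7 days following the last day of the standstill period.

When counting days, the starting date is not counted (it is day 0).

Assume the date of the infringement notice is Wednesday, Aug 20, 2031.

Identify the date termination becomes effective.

The last day of the cure period: Aug 20, 2031 + 60 days = Oct 19, 2031.
Adding 32 calendar days to Oct 19, 2031 gives Nov 20, 2031, which is the last day of the standstill period.
Adding 7 calendar days to Nov 20, 2031 gives Nov 27, 2031, which is the date termination becomes effective.

Nov 27, 2031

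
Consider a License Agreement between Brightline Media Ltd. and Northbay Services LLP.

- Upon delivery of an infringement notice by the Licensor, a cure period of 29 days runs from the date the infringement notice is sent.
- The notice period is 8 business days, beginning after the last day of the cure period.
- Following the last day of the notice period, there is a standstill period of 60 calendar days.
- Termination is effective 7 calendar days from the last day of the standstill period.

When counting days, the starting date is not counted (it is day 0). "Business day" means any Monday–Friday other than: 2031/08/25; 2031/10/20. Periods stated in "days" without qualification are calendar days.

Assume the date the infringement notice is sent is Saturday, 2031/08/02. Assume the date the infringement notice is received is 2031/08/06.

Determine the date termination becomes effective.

The last day of the cure period: 29 calendar days after 2031/08/02 is 2031/08/31.
The last day of the notice period: counting 8 business days from Sunday, 2031/08/31 (Sep 1, Sep 2, Sep 3, Sep 4, Sep 5, Sep 8, Sep 9, Sep 10, skipping weekends) reaches Wednesday, 2031/09/10.
Adding 60 calendar days to 2031/09/10 gives 2031/11/09, which is the last day of the standstill period.
The date termination becomes effective: 7 calendar days after 2031/11/09 is 2031/11/16.

2031/11/16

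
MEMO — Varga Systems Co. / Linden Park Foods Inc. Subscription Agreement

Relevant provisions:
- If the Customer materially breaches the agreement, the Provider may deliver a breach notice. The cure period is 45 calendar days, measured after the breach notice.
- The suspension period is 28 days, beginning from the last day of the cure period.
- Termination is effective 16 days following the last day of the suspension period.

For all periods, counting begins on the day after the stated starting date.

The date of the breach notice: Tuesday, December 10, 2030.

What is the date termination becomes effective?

The last day of the cure period: December 10, 2030 + 45 days = January 24, 2031.
Adding 28 calendar days to January 24, 2031 gives February 21, 2031, which is the last day of the suspension period.
Adding 16 calendar days to February 21, 2031 gives March 9, 2031, which is the date termination becomes effective.

March 9, 2031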